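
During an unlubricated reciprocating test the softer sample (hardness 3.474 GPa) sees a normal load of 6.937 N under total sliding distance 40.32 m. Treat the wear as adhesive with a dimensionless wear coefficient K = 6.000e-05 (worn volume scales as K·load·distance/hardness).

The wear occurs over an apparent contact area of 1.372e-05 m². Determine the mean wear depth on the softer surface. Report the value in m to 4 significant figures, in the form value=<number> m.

Intermediates are displayed rounded; each operation keeps full float precision — rounded once at the end, at four significant figures.
Hardness H = 3.474 GPa = 3.474e+09 Pa.
SI base units throughout: W = 6.937 N, H = 3.474e+09 Pa, K = 6.000e-05.
Archard volume V = K·W·L/H = 6.000e-05 · 6.937 · 40.32 / 3.474e+09 = 4.831e-12 m³.
Average depth h = V/A = 4.831e-12 / 1.372e-05 = 3.521e-07 m.

value=3.521e-07 m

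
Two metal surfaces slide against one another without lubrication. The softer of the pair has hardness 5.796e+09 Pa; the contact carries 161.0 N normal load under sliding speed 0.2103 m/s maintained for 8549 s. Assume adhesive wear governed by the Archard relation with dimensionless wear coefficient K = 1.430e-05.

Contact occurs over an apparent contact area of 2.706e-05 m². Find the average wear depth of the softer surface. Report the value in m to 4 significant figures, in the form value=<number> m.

value=2.639e-05 m

Each operation runs at full float precision — shown intermediates are rounded. Rounded just once to 4 significant figures.
Distance L = v·t = 0.2103 m/s × 8549 s = 1798 m.
As SI base values: W = 161.0 N, H = 5.796e+09 Pa, K = 1.430e-05.
Archard relation: V = K·W·L/H = 1.430e-05 · 161.0 · 1798 / 5.796e+09 = 7.141e-10 m³.
Mean wear depth h = V/A = 7.141e-10 / 2.706e-05 = 2.639e-05 m.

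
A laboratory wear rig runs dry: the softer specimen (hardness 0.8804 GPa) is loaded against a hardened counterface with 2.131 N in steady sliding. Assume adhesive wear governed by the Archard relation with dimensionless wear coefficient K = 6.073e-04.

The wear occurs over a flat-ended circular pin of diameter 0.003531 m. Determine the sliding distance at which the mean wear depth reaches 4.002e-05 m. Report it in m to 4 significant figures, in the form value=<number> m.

value=266.6 m

Intermediates are shown rounded, and all arithmetic keeps full float precision — rounded once at the end: four significant figures.
Convert: Hardness H = 0.8804 GPa = 8.804e+08 Pa.
Convert: Contact area A = π·d²/4 = π·(0.003531 m)²/4 = 9.792e-06 m².
As SI base values: W = 2.131 N, H = 8.804e+08 Pa, K = 6.073e-04.
Allowed volume V_lim = h_lim·A = 4.002e-05 · 9.792e-06 = 3.919e-10 m³.
So the life L = V_lim·H/(K·W) = 3.919e-10 · 8.804e+08 / (6.073e-04 · 2.131) = 266.6 m.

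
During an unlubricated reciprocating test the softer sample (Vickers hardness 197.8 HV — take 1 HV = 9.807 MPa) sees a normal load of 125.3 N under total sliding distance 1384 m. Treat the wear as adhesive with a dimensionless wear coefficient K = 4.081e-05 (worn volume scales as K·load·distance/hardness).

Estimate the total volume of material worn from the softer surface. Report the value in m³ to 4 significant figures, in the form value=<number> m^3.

value=3.648e-09 m^3

Shown intermediates are rounded — every step maintains full precision; rounded once at the end to 4 significant figures.
Convert: Hardness H = 197.8 HV × 9.807 MPa/HV = 1940 MPa = 1.940e+09 Pa.
Collected in SI base units: W = 125.3 N, H = 1.940e+09 Pa, K = 4.081e-05.
By Archard's law, V = K·W·L/H = 4.081e-05 · 125.3 · 1384 / 1.940e+09 = 3.648e-09 m³.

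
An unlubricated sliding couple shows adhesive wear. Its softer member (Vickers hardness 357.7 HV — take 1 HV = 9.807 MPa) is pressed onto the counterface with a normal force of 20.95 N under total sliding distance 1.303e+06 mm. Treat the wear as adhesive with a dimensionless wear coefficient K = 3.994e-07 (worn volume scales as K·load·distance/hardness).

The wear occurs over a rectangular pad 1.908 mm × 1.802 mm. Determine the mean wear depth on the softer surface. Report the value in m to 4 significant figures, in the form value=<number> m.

value=9.040e-07 m

All arithmetic holds full float precision. The intermediates are displayed rounded; a single final rounding: 4 significant figures.
Distance covered L = 1.303e+06 mm = 1303 m.
Hardness H = 357.7 HV × 9.807 MPa/HV = 3508 MPa = 3.508e+09 Pa.
Pad sides 1.908 mm × 1.802 mm = 0.001908 m × 0.001802 m. Contact area A = 0.001908 m × 0.001802 m = 3.438e-06 m².
Expressed in SI base units: W = 20.95 N, H = 3.508e+09 Pa, K = 3.994e-07.
Wear volume V = K·W·L/H = 3.994e-07 · 20.95 · 1303 / 3.508e+09 = 3.108e-12 m³.
Average depth h = V/A = 3.108e-12 / 3.438e-06 = 9.040e-07 m.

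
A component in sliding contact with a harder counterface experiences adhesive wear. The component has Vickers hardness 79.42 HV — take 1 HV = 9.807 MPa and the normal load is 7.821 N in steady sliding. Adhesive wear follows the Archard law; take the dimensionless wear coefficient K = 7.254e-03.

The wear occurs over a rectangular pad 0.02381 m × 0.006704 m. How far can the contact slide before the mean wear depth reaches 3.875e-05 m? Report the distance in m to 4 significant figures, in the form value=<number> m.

value=84.92 m

Each operation keeps full float precision. The intermediates appear rounded, and a single final rounding to 4 significant figures.
Hardness H = 79.42 HV × 9.807 MPa/HV = 778.9 MPa = 7.789e+08 Pa.
Contact area A = 0.02381 m × 0.006704 m = 1.596e-04 m².
In SI base units: W = 7.821 N, H = 7.789e+08 Pa, K = 7.254e-03.
Limit volume V_lim = h_lim·A = 3.875e-05 · 1.596e-04 = 6.185e-09 m³.
Thus life L = V_lim·H/(K·W) = 6.185e-09 · 7.789e+08 / (7.254e-03 · 7.821) = 84.92 m.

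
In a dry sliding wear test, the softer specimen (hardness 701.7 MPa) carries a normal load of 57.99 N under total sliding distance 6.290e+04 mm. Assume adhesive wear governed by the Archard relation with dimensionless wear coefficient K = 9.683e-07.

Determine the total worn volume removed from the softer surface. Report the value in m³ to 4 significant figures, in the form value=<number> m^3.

value=5.033e-12 m^3

Every step maintains full float precision; quoted intermediates are rounded, and one final rounding: four significant figures.
Distance L = 6.290e+04 mm = 62.90 m.
Hardness H = 701.7 MPa = 7.017e+08 Pa.
Working in SI base units: W = 57.99 N, H = 7.017e+08 Pa, K = 9.683e-07.
By Archard's law, V = K·W·L/H = 9.683e-07 · 57.99 · 62.90 / 7.017e+08 = 5.033e-12 m³.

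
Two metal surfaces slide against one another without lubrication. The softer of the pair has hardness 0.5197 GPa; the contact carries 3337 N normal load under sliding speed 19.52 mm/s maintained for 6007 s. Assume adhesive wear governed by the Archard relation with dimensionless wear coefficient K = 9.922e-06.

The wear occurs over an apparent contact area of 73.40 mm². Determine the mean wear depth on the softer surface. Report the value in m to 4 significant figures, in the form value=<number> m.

value=1.018e-04 m

The algebra maintains full precision — intermediates are printed rounded; rounded just once to 4 significant digits.
Convert: Sliding speed v = 19.52 mm/s = 0.01952 m/s. Total distance L = v·t = 0.01952 m/s × 6007 s = 117.3 m.
Convert: Hardness H = 0.5197 GPa = 5.197e+08 Pa.
Convert: Contact area A = 73.40 mm² = 7.340e-05 m².
SI base units throughout: W = 3337 N, H = 5.197e+08 Pa, K = 9.922e-06.
Archard relation: V = K·W·L/H = 9.922e-06 · 3337 · 117.3 / 5.197e+08 = 7.470e-09 m³.
Mean depth h = V/A = 7.470e-09 / 7.340e-05 = 1.018e-04 m.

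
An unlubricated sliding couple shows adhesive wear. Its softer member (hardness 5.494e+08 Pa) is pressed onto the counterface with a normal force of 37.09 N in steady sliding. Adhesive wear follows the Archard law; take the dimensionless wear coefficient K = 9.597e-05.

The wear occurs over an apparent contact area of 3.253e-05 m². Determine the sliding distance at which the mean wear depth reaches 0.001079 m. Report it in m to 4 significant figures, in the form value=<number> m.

The algebra holds exact precision; intermediate values are printed rounded. Rounded just once: 4 significant digits.
Collected in SI base units: W = 37.09 N, H = 5.494e+08 Pa, K = 9.597e-05.
Allowed volume V_lim = h_lim·A = 0.001079 · 3.253e-05 = 3.510e-08 m³.
Sliding life L = V_lim·H/(K·W) = 3.510e-08 · 5.494e+08 / (9.597e-05 · 37.09) = 5418 m.

value=5418 m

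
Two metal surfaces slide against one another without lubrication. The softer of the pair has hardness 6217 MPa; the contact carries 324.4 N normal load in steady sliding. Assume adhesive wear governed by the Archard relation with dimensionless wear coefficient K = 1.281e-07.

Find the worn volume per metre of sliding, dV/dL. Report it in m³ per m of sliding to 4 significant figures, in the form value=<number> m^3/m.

value=6.684e-15 m^3/m

Intermediate values are displayed rounded; the computation carries full float precision — rounded just once to four significant digits.
Hardness H = 6217 MPa = 6.217e+09 Pa.
In SI base units, W = 324.4 N, H = 6.217e+09 Pa, K = 1.281e-07.
Sliding wear rate dV/dL = K·W/H — distance-free: 1.281e-07 · 324.4 / 6.217e+09 = 6.684e-15 m³/m.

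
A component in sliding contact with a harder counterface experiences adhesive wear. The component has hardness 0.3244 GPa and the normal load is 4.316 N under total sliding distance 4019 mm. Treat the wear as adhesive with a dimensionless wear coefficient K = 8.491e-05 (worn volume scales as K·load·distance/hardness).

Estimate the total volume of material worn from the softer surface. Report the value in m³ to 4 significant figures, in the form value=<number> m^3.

value=4.540e-12 m^3

Quoted intermediates are rounded — all working math holds full precision. Rounded once at the end: 4 significant figures.
Total distance L = 4019 mm = 4.019 m.
Hardness H = 0.3244 GPa = 3.244e+08 Pa.
SI base units throughout: W = 4.316 N, H = 3.244e+08 Pa, K = 8.491e-05.
Volume removed: V = K·W·L/H = 8.491e-05 · 4.316 · 4.019 / 3.244e+08 = 4.540e-12 m³.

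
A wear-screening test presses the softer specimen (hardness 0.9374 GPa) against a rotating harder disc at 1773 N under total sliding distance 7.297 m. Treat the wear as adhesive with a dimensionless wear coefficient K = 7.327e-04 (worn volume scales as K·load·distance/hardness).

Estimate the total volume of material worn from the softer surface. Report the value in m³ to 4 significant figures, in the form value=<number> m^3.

The algebra carries exact precision. Intermediate values are shown rounded, and rounded once at the end: four significant figures.
Hardness H = 0.9374 GPa = 9.374e+08 Pa.
Expressed in SI base units: W = 1773 N, H = 9.374e+08 Pa, K = 7.327e-04.
By Archard's law, V = K·W·L/H = 7.327e-04 · 1773 · 7.297 / 9.374e+08 = 1.011e-08 m³.

value=1.011e-08 m^3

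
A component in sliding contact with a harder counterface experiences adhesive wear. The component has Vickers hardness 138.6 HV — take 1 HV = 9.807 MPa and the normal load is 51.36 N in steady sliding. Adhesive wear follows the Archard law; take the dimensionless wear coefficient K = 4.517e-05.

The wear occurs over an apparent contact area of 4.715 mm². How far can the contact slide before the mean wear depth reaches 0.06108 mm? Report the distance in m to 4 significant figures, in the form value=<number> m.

value=168.7 m

The algebra carries exact precision; printed values are rounded, and rounded once at the end to 4 significant digits.
Convert: Hardness H = 138.6 HV × 9.807 MPa/HV = 1359 MPa = 1.359e+09 Pa.
Convert: Contact area A = 4.715 mm² = 4.715e-06 m².
Convert: Depth limit h_lim = 0.06108 mm = 6.108e-05 m.
Working in SI base units: W = 51.36 N, H = 1.359e+09 Pa, K = 4.517e-05.
Allowed volume V_lim = h_lim·A = 6.108e-05 · 4.715e-06 = 2.880e-10 m³.
Thus life L = V_lim·H/(K·W) = 2.880e-10 · 1.359e+09 / (4.517e-05 · 51.36) = 168.7 m.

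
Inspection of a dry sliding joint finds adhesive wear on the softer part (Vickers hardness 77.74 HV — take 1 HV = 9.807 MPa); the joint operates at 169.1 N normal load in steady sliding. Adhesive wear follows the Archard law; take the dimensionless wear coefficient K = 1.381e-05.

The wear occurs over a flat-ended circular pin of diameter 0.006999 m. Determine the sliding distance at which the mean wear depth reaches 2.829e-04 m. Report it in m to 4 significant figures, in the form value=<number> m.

value=3553 m

The computation runs at full float precision; intermediates are displayed rounded; one last rounding to four significant figures.
Hardness H = 77.74 HV × 9.807 MPa/HV = 762.4 MPa = 7.624e+08 Pa.
Contact area A = π·d²/4 = π·(0.006999 m)²/4 = 3.847e-05 m².
Expressed in SI base units: W = 169.1 N, H = 7.624e+08 Pa, K = 1.381e-05.
At the depth limit, V_lim = h_lim·A = 2.829e-04 · 3.847e-05 = 1.088e-08 m³.
Thus life L = V_lim·H/(K·W) = 1.088e-08 · 7.624e+08 / (1.381e-05 · 169.1) = 3553 m.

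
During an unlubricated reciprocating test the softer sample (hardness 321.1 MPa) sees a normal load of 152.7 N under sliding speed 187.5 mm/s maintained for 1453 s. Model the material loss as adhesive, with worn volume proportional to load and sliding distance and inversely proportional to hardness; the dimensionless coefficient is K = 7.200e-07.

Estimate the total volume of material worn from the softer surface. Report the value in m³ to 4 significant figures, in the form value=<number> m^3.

Displayed values are rounded. Every step keeps exact precision; a single final rounding to four significant digits.
Convert: Sliding speed v = 187.5 mm/s = 0.1875 m/s. Total distance L = v·t = 0.1875 m/s × 1453 s = 272.4 m.
Convert: Hardness H = 321.1 MPa = 3.211e+08 Pa.
Working in SI base units: W = 152.7 N, H = 3.211e+08 Pa, K = 7.200e-07.
Archard relation: V = K·W·L/H = 7.200e-07 · 152.7 · 272.4 / 3.211e+08 = 9.328e-11 m³.

value=9.328e-11 m^3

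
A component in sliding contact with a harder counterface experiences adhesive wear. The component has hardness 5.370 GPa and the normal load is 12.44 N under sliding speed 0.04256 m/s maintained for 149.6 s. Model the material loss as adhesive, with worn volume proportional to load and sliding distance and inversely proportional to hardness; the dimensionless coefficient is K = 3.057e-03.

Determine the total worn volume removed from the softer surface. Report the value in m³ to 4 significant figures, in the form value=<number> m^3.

value=4.509e-11 m^3

The intermediates are displayed rounded; the algebra holds full precision; rounded just once, at 4 significant digits.
Convert: Distance covered L = v·t = 0.04256 m/s × 149.6 s = 6.367 m.
Convert: Hardness H = 5.370 GPa = 5.370e+09 Pa.
In SI base units: W = 12.44 N, H = 5.370e+09 Pa, K = 3.057e-03.
Worn volume V = K·W·L/H = 3.057e-03 · 12.44 · 6.367 / 5.370e+09 = 4.509e-11 m³.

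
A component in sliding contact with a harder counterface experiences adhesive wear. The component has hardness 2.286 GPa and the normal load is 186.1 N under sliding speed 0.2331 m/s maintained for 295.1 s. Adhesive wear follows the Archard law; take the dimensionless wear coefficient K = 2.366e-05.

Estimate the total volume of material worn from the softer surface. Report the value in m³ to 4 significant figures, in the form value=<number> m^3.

value=1.325e-10 m^3

The computation runs at full float precision. The intermediates are shown rounded, and a lone final rounding: four significant figures.
Convert: Distance L = v·t = 0.2331 m/s × 295.1 s = 68.79 m.
Convert: Hardness H = 2.286 GPa = 2.286e+09 Pa.
Expressed in SI base units: W = 186.1 N, H = 2.286e+09 Pa, K = 2.366e-05.
Apply Archard: V = K·W·L/H = 2.366e-05 · 186.1 · 68.79 / 2.286e+09 = 1.325e-10 m³.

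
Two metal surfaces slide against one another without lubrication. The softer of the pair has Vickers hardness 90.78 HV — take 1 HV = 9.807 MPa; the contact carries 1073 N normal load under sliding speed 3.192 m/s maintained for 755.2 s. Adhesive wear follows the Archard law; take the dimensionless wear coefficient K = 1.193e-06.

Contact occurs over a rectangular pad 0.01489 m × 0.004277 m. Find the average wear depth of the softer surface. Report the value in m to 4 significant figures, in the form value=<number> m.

The intermediates appear rounded; all working math maintains full precision. Rounded just once: four significant digits.
Convert: Total distance L = v·t = 3.192 m/s × 755.2 s = 2411 m.
Convert: Hardness H = 90.78 HV × 9.807 MPa/HV = 890.3 MPa = 8.903e+08 Pa.
Convert: Contact area A = 0.01489 m × 0.004277 m = 6.368e-05 m².
SI base units throughout: W = 1073 N, H = 8.903e+08 Pa, K = 1.193e-06.
Volume removed: V = K·W·L/H = 1.193e-06 · 1073 · 2411 / 8.903e+08 = 3.466e-09 m³.
Average depth h = V/A = 3.466e-09 / 6.368e-05 = 5.443e-05 m.

value=5.443e-05 m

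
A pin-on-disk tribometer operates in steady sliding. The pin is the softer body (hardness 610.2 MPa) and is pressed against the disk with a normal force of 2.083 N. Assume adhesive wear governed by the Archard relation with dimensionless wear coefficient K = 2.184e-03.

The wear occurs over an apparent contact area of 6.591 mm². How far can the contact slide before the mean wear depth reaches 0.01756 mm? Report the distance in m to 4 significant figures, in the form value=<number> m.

value=15.52 m

The intermediates are displayed rounded. Every step carries full float precision, and rounded just once, at 4 significant figures.
Hardness H = 610.2 MPa = 6.102e+08 Pa.
Contact area A = 6.591 mm² = 6.591e-06 m².
Depth limit h_lim = 0.01756 mm = 1.756e-05 m.
As SI base values: W = 2.083 N, H = 6.102e+08 Pa, K = 2.184e-03.
Wearable volume V_lim = h_lim·A = 1.756e-05 · 6.591e-06 = 1.157e-10 m³.
Inverting, life L = V_lim·H/(K·W) = 1.157e-10 · 6.102e+08 / (2.184e-03 · 2.083) = 15.52 m.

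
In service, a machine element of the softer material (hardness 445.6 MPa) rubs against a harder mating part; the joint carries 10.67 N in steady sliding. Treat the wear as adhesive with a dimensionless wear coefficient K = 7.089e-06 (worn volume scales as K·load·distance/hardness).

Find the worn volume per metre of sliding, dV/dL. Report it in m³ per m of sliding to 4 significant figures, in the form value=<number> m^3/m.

value=1.697e-13 m^3/m

The algebra keeps full precision. Intermediates appear rounded; a lone final rounding to four significant digits.
Hardness H = 445.6 MPa = 4.456e+08 Pa.
Collected in SI base units: W = 10.67 N, H = 4.456e+08 Pa, K = 7.089e-06.
Rate of wear dV/dL = K·W/H, so: 7.089e-06 · 10.67 / 4.456e+08 = 1.697e-13 m³/m.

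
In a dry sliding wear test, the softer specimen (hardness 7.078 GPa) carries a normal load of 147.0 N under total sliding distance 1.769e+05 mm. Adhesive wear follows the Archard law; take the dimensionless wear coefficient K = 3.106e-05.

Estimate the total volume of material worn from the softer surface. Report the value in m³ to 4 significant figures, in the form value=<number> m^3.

value=1.141e-10 m^3

Every step maintains full precision. Intermediates are shown rounded. Rounded once at the end, at four significant figures.
Convert: The distance L = 1.769e+05 mm = 176.9 m.
Convert: Hardness H = 7.078 GPa = 7.078e+09 Pa.
SI base units throughout: W = 147.0 N, H = 7.078e+09 Pa, K = 3.106e-05.
Volume removed: V = K·W·L/H = 3.106e-05 · 147.0 · 176.9 / 7.078e+09 = 1.141e-10 m³.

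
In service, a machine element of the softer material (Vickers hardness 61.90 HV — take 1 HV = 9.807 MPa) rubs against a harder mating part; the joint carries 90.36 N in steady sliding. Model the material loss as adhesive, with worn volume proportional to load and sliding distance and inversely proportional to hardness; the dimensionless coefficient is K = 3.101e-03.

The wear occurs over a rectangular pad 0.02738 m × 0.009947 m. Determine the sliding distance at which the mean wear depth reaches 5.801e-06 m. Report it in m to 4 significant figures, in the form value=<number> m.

Each operation maintains full float precision, and intermediates are displayed rounded. Rounded once at the end to four significant digits.
Hardness H = 61.90 HV × 9.807 MPa/HV = 607.1 MPa = 6.071e+08 Pa.
Contact area A = 0.02738 m × 0.009947 m = 2.723e-04 m².
SI base units throughout: W = 90.36 N, H = 6.071e+08 Pa, K = 3.101e-03.
Limit volume V_lim = h_lim·A = 5.801e-06 · 2.723e-04 = 1.580e-09 m³.
So the life L = V_lim·H/(K·W) = 1.580e-09 · 6.071e+08 / (3.101e-03 · 90.36) = 3.423 m.

value=3.423 m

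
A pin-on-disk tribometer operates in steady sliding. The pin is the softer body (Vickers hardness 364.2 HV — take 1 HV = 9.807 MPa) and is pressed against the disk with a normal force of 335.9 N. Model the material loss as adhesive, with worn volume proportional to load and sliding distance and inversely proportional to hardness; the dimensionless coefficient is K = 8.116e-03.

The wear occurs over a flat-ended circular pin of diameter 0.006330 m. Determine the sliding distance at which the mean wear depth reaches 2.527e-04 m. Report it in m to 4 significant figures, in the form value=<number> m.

value=10.42 m

The intermediates appear rounded. Each operation runs at full precision — a single final rounding, at four significant figures.
Convert: Hardness H = 364.2 HV × 9.807 MPa/HV = 3572 MPa = 3.572e+09 Pa.
Convert: Contact area A = π·d²/4 = π·(0.006330 m)²/4 = 3.147e-05 m².
As SI base values: W = 335.9 N, H = 3.572e+09 Pa, K = 8.116e-03.
At the depth limit, V_lim = h_lim·A = 2.527e-04 · 3.147e-05 = 7.952e-09 m³.
Inverting, life L = V_lim·H/(K·W) = 7.952e-09 · 3.572e+09 / (8.116e-03 · 335.9) = 10.42 m.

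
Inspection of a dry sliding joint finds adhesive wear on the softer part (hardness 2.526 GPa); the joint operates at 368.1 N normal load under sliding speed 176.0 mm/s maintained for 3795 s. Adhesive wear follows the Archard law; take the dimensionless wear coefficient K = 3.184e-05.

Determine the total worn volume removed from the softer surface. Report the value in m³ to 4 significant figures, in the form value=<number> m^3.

Every step maintains exact precision. Intermediate values are shown rounded, and a lone final rounding to four significant figures.
Sliding speed v = 176.0 mm/s = 0.1760 m/s. Total distance L = v·t = 0.1760 m/s × 3795 s = 667.9 m.
Hardness H = 2.526 GPa = 2.526e+09 Pa.
In SI base units, W = 368.1 N, H = 2.526e+09 Pa, K = 3.184e-05.
Wear volume V = K·W·L/H = 3.184e-05 · 368.1 · 667.9 / 2.526e+09 = 3.099e-09 m³.

value=3.099e-09 m^3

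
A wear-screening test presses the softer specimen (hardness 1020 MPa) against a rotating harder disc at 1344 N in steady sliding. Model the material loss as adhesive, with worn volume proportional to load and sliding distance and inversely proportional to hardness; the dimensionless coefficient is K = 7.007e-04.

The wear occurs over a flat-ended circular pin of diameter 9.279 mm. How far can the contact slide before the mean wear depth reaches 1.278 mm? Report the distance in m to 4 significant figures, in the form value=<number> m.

value=93.60 m

Shown intermediates are rounded; each operation keeps exact precision. Rounded once at the end to four significant figures.
Hardness H = 1020 MPa = 1.020e+09 Pa.
Pin diameter d = 9.279 mm = 0.009279 m. Contact area A = π·d²/4 = π·(0.009279 m)²/4 = 6.762e-05 m².
Depth limit h_lim = 1.278 mm = 0.001278 m.
Expressed in SI base units: W = 1344 N, H = 1.020e+09 Pa, K = 7.007e-04.
Permissible volume V_lim = h_lim·A = 0.001278 · 6.762e-05 = 8.642e-08 m³.
So the life L = V_lim·H/(K·W) = 8.642e-08 · 1.020e+09 / (7.007e-04 · 1344) = 93.60 m.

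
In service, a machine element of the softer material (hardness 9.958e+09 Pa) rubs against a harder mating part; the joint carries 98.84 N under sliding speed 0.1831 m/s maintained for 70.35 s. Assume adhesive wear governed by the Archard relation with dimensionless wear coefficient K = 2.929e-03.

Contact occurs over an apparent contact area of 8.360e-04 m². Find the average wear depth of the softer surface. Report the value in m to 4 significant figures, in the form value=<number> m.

value=4.479e-07 m

Each operation carries full float precision — intermediates appear rounded — a single final rounding to 4 significant figures.
Total distance L = v·t = 0.1831 m/s × 70.35 s = 12.88 m.
In SI base units: W = 98.84 N, H = 9.958e+09 Pa, K = 2.929e-03.
Worn volume V = K·W·L/H = 2.929e-03 · 98.84 · 12.88 / 9.958e+09 = 3.745e-10 m³.
Wear depth h = V/A = 3.745e-10 / 8.360e-04 = 4.479e-07 m.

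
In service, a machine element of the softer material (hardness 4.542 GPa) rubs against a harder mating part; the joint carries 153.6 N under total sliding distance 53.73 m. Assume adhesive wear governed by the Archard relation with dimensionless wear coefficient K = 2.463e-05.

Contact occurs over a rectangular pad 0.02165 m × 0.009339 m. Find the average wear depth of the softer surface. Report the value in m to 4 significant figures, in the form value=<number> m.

The algebra keeps exact precision, and intermediate values appear rounded; a lone final rounding, at four significant digits.
Convert: Hardness H = 4.542 GPa = 4.542e+09 Pa.
Convert: Contact area A = 0.02165 m × 0.009339 m = 2.022e-04 m².
As SI base values: W = 153.6 N, H = 4.542e+09 Pa, K = 2.463e-05.
By Archard's law, V = K·W·L/H = 2.463e-05 · 153.6 · 53.73 / 4.542e+09 = 4.475e-11 m³.
Depth of wear h = V/A = 4.475e-11 / 2.022e-04 = 2.213e-07 m.

value=2.213e-07 m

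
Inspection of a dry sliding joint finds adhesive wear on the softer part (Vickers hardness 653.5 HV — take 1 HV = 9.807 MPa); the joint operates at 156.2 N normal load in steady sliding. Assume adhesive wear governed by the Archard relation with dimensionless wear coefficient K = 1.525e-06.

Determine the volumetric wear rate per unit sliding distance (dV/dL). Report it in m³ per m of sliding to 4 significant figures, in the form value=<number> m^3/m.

value=3.717e-14 m^3/m

Displayed values are rounded; the computation keeps exact precision; a lone final rounding to 4 significant figures.
Convert: Hardness H = 653.5 HV × 9.807 MPa/HV = 6409 MPa = 6.409e+09 Pa.
In SI base units: W = 156.2 N, H = 6.409e+09 Pa, K = 1.525e-06.
The wear rate dV/dL = K·W/H (independent of L): 1.525e-06 · 156.2 / 6.409e+09 = 3.717e-14 m³/m.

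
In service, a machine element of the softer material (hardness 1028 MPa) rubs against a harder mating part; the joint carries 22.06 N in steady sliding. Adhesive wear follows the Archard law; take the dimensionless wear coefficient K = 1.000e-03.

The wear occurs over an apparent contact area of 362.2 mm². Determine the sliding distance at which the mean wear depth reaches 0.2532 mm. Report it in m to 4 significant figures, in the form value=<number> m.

Every step maintains exact precision — intermediates appear rounded, and a single final rounding, at four significant figures.
Hardness H = 1028 MPa = 1.028e+09 Pa.
Contact area A = 362.2 mm² = 3.622e-04 m².
Depth limit h_lim = 0.2532 mm = 2.532e-04 m.
In SI base units, W = 22.06 N, H = 1.028e+09 Pa, K = 1.000e-03.
Allowed volume V_lim = h_lim·A = 2.532e-04 · 3.622e-04 = 9.171e-08 m³.
Inverting, life L = V_lim·H/(K·W) = 9.171e-08 · 1.028e+09 / (1.000e-03 · 22.06) = 4274 m.

value=4274 m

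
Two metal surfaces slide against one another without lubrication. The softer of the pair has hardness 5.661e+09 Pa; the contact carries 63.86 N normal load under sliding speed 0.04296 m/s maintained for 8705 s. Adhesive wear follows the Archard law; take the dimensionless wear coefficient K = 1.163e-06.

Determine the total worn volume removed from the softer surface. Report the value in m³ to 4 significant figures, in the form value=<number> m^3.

The computation keeps exact precision — displayed values are rounded. Rounded just once, at 4 significant digits.
Convert: Path length L = v·t = 0.04296 m/s × 8705 s = 374.0 m.
As SI base values: W = 63.86 N, H = 5.661e+09 Pa, K = 1.163e-06.
Apply Archard: V = K·W·L/H = 1.163e-06 · 63.86 · 374.0 / 5.661e+09 = 4.906e-12 m³.

value=4.906e-12 m^3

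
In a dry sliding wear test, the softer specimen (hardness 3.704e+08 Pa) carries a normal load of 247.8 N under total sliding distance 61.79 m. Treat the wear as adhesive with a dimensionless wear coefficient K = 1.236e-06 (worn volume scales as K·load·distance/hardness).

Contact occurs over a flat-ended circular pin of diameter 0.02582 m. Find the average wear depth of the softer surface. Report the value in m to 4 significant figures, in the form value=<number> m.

value=9.758e-08 m

All working math carries full precision. Intermediates are printed rounded, and one last rounding to four significant figures.
Convert: Contact area A = π·d²/4 = π·(0.02582 m)²/4 = 5.236e-04 m².
In SI base units, W = 247.8 N, H = 3.704e+08 Pa, K = 1.236e-06.
Archard volume V = K·W·L/H = 1.236e-06 · 247.8 · 61.79 / 3.704e+08 = 5.109e-11 m³.
Wear depth h = V/A = 5.109e-11 / 5.236e-04 = 9.758e-08 m.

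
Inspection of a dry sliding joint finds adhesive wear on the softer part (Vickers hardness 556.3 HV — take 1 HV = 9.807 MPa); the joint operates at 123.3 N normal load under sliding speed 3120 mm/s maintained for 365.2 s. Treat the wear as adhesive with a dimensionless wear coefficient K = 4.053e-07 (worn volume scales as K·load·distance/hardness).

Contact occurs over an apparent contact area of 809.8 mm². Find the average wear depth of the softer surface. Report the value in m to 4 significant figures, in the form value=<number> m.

value=1.289e-08 m

Every step holds full precision, and the intermediates are displayed rounded, and rounded once at the end, at 4 significant figures.
Convert: Sliding speed v = 3120 mm/s = 3.120 m/s. The distance L = v·t = 3.120 m/s × 365.2 s = 1139 m.
Convert: Hardness H = 556.3 HV × 9.807 MPa/HV = 5456 MPa = 5.456e+09 Pa.
Convert: Contact area A = 809.8 mm² = 8.098e-04 m².
As SI base values: W = 123.3 N, H = 5.456e+09 Pa, K = 4.053e-07.
By Archard's law, V = K·W·L/H = 4.053e-07 · 123.3 · 1139 / 5.456e+09 = 1.044e-11 m³.
Average depth h = V/A = 1.044e-11 / 8.098e-04 = 1.289e-08 m.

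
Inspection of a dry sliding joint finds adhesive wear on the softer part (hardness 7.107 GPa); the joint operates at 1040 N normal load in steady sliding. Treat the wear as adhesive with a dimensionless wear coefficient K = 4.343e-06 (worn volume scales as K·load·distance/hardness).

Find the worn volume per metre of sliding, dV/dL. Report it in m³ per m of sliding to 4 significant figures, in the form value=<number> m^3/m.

value=6.355e-13 m^3/m

All arithmetic carries exact precision — the intermediates are printed rounded, and a lone final rounding: four significant digits.
Convert: Hardness H = 7.107 GPa = 7.107e+09 Pa.
Restated in SI base units: W = 1040 N, H = 7.107e+09 Pa, K = 4.343e-06.
The wear rate dV/dL = K·W/H, so: 4.343e-06 · 1040 / 7.107e+09 = 6.355e-13 m³/m.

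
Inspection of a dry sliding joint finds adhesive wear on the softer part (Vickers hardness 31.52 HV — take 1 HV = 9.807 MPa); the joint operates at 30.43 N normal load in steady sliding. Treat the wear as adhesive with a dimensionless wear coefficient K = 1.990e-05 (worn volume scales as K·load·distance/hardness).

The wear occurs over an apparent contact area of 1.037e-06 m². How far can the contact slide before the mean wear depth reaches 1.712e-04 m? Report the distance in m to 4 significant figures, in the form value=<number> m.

Intermediates appear rounded; every step maintains full precision. Rounded just once: 4 significant figures.
Convert: Hardness H = 31.52 HV × 9.807 MPa/HV = 309.1 MPa = 3.091e+08 Pa.
Working in SI base units: W = 30.43 N, H = 3.091e+08 Pa, K = 1.990e-05.
Permissible volume V_lim = h_lim·A = 1.712e-04 · 1.037e-06 = 1.775e-10 m³.
Thus life L = V_lim·H/(K·W) = 1.775e-10 · 3.091e+08 / (1.990e-05 · 30.43) = 90.63 m.

value=90.63 m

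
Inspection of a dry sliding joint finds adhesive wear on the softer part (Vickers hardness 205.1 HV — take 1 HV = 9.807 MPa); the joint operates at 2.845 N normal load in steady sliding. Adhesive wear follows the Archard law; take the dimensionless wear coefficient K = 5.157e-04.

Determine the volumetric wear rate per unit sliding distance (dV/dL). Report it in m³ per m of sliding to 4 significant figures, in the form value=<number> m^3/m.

The algebra holds full precision. The intermediates are printed rounded — rounded just once: four significant digits.
Convert: Hardness H = 205.1 HV × 9.807 MPa/HV = 2011 MPa = 2.011e+09 Pa.
Collected in SI base units: W = 2.845 N, H = 2.011e+09 Pa, K = 5.157e-04.
Rate of wear dV/dL = K·W/H (independent of L): 5.157e-04 · 2.845 / 2.011e+09 = 7.294e-13 m³/m.

value=7.294e-13 m^3/m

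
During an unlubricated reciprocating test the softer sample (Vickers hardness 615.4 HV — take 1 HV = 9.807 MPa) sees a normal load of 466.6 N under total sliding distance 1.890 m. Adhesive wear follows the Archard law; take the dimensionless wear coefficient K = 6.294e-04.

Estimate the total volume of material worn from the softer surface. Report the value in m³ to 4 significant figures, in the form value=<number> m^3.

The algebra maintains full precision — intermediate values are printed rounded; one last rounding to four significant figures.
Hardness H = 615.4 HV × 9.807 MPa/HV = 6035 MPa = 6.035e+09 Pa.
SI base units throughout: W = 466.6 N, H = 6.035e+09 Pa, K = 6.294e-04.
Archard relation: V = K·W·L/H = 6.294e-04 · 466.6 · 1.890 / 6.035e+09 = 9.197e-11 m³.

value=9.197e-11 m^3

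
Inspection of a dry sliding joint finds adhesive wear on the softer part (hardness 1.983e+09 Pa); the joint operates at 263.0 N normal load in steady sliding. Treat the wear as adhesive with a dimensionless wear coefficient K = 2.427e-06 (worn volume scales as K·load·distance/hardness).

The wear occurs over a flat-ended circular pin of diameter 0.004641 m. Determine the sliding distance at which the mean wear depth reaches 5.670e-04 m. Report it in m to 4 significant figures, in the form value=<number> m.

value=2.980e+04 m

Intermediate values are shown rounded. The computation keeps full float precision — one final rounding to four significant digits.
Convert: Contact area A = π·d²/4 = π·(0.004641 m)²/4 = 1.692e-05 m².
SI base units throughout: W = 263.0 N, H = 1.983e+09 Pa, K = 2.427e-06.
Permissible volume V_lim = h_lim·A = 5.670e-04 · 1.692e-05 = 9.592e-09 m³.
Inverting, life L = V_lim·H/(K·W) = 9.592e-09 · 1.983e+09 / (2.427e-06 · 263.0) = 2.980e+04 m.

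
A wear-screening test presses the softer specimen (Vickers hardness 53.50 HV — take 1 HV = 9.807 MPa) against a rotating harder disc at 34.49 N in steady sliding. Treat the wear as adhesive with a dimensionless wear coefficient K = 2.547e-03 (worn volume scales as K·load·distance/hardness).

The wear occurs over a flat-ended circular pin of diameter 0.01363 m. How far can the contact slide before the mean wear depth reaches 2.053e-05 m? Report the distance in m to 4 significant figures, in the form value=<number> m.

value=17.89 m

Intermediate values are shown rounded — the algebra maintains full precision; rounded once at the end: 4 significant digits.
Convert: Hardness H = 53.50 HV × 9.807 MPa/HV = 524.7 MPa = 5.247e+08 Pa.
Convert: Contact area A = π·d²/4 = π·(0.01363 m)²/4 = 1.459e-04 m².
In SI base units: W = 34.49 N, H = 5.247e+08 Pa, K = 2.547e-03.
Permissible volume V_lim = h_lim·A = 2.053e-05 · 1.459e-04 = 2.996e-09 m³.
Thus life L = V_lim·H/(K·W) = 2.996e-09 · 5.247e+08 / (2.547e-03 · 34.49) = 17.89 m.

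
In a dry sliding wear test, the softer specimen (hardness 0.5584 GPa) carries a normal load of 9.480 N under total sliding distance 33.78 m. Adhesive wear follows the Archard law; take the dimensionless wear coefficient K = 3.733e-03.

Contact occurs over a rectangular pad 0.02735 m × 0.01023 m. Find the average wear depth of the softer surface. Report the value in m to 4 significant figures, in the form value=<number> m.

value=7.652e-06 m

Each operation maintains exact precision; intermediate values are displayed rounded. Rounded once at the end to 4 significant digits.
Convert: Hardness H = 0.5584 GPa = 5.584e+08 Pa.
Convert: Contact area A = 0.02735 m × 0.01023 m = 2.798e-04 m².
In SI base units: W = 9.480 N, H = 5.584e+08 Pa, K = 3.733e-03.
Apply Archard: V = K·W·L/H = 3.733e-03 · 9.480 · 33.78 / 5.584e+08 = 2.141e-09 m³.
Average depth h = V/A = 2.141e-09 / 2.798e-04 = 7.652e-06 m.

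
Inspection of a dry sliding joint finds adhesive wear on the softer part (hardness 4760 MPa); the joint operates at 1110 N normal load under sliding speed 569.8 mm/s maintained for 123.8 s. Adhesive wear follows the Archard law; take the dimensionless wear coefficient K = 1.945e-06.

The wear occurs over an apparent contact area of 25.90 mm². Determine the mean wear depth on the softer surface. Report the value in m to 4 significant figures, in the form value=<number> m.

value=1.235e-06 m

The computation keeps full precision, and intermediate values are shown rounded; rounded just once to 4 significant digits.
Sliding speed v = 569.8 mm/s = 0.5698 m/s. Distance covered L = v·t = 0.5698 m/s × 123.8 s = 70.54 m.
Hardness H = 4760 MPa = 4.760e+09 Pa.
Contact area A = 25.90 mm² = 2.590e-05 m².
In SI base units, W = 1110 N, H = 4.760e+09 Pa, K = 1.945e-06.
Archard volume V = K·W·L/H = 1.945e-06 · 1110 · 70.54 / 4.760e+09 = 3.199e-11 m³.
Depth h = V/A = 3.199e-11 / 2.590e-05 = 1.235e-06 m.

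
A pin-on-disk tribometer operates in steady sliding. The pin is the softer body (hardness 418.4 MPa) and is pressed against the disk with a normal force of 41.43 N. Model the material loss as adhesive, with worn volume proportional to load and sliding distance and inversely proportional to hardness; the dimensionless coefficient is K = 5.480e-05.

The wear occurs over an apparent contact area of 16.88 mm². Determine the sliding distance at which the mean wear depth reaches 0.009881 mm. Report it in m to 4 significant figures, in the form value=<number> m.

Each operation runs at full float precision; intermediates appear rounded; a lone final rounding to 4 significant digits.
Convert: Hardness H = 418.4 MPa = 4.184e+08 Pa.
Convert: Contact area A = 16.88 mm² = 1.688e-05 m².
Convert: Depth limit h_lim = 0.009881 mm = 9.881e-06 m.
Working in SI base units: W = 41.43 N, H = 4.184e+08 Pa, K = 5.480e-05.
Limit volume V_lim = h_lim·A = 9.881e-06 · 1.688e-05 = 1.668e-10 m³.
Life L = V_lim·H/(K·W) = 1.668e-10 · 4.184e+08 / (5.480e-05 · 41.43) = 30.74 m.

value=30.74 m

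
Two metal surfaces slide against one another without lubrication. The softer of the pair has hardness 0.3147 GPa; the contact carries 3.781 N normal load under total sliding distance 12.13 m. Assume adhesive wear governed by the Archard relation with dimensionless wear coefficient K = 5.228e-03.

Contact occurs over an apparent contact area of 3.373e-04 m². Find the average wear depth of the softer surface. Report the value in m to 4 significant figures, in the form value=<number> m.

Each operation carries full precision — intermediates are printed rounded — rounded just once to 4 significant figures.
Hardness H = 0.3147 GPa = 3.147e+08 Pa.
Working in SI base units: W = 3.781 N, H = 3.147e+08 Pa, K = 5.228e-03.
By Archard's law, V = K·W·L/H = 5.228e-03 · 3.781 · 12.13 / 3.147e+08 = 7.619e-10 m³.
Mean wear depth h = V/A = 7.619e-10 / 3.373e-04 = 2.259e-06 m.

value=2.259e-06 m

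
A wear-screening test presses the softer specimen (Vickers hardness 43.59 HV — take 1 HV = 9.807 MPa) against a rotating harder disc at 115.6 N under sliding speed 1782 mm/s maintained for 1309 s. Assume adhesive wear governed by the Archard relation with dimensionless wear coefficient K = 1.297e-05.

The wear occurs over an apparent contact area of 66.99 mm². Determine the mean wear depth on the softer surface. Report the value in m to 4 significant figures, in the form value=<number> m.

Printed values are rounded — the algebra carries full precision. Rounded once at the end to four significant digits.
Sliding speed v = 1782 mm/s = 1.782 m/s. Sliding distance L = v·t = 1.782 m/s × 1309 s = 2333 m.
Hardness H = 43.59 HV × 9.807 MPa/HV = 427.5 MPa = 4.275e+08 Pa.
Contact area A = 66.99 mm² = 6.699e-05 m².
Restated in SI base units: W = 115.6 N, H = 4.275e+08 Pa, K = 1.297e-05.
Worn volume V = K·W·L/H = 1.297e-05 · 115.6 · 2333 / 4.275e+08 = 8.181e-09 m³.
Wear depth h = V/A = 8.181e-09 / 6.699e-05 = 1.221e-04 m.

value=1.221e-04 m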